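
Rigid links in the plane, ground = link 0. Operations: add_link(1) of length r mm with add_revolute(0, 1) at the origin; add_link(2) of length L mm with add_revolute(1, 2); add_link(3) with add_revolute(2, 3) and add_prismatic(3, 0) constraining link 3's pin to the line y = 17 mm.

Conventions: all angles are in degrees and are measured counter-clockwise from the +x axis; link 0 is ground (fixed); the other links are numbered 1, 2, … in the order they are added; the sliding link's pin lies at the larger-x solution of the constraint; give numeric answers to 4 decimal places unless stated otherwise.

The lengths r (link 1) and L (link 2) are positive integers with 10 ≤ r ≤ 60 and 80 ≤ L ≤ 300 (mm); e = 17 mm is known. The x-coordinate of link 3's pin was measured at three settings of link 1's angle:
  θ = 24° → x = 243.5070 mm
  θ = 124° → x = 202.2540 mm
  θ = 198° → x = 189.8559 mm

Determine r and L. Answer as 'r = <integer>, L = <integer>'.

constraint per measurement: (x − r cos θ)² + (r sin θ − e)² = L²
subtracting the θ₁ and θ₂ equations cancels the r² and L² terms:
r = (x₁² − x₂²) / (2[(x₁cos θ₁ + e sin θ₁) − (x₂cos θ₂ + e sin θ₂)]) = 28.0000 → r = 28
L² = (x₁ − r cos θ₁)² + (r sin θ₁ − e)² = 47523.9818 → L = 218.0000 → L = 218
check at θ₃=198°: x = 189.8559 (printed 189.8559) ✓

r = 28, L = 218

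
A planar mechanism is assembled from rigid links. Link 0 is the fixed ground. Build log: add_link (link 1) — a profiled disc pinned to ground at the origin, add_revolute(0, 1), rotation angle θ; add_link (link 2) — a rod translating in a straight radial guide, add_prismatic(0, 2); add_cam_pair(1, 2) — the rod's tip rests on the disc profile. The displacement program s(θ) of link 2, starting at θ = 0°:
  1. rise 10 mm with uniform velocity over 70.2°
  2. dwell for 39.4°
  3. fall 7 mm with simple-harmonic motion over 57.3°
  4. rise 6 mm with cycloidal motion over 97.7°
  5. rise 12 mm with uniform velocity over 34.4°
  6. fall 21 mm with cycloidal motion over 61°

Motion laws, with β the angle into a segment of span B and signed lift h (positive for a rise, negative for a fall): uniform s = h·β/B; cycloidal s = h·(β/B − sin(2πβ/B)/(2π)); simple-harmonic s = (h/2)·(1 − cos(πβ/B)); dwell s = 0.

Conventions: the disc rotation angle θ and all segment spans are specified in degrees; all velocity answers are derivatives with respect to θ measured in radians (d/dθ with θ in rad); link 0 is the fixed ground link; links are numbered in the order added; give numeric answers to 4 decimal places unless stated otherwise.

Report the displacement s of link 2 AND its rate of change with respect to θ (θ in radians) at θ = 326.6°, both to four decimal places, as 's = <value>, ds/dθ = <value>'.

seg 1 [0°–70.2°] uniform, h=10: full span → s += 10 → s = 10.0000
seg 2 [70.2°–109.6°] dwell: s stays 10.0000
seg 3 [109.6°–166.9°] simple-harmonic, h=-7: full span → s += -7 → s = 3.0000
seg 4 [166.9°–264.6°] cycloidal, h=6: full span → s += 6 → s = 9.0000
seg 5 [264.6°–299°] uniform, h=12: full span → s += 12 → s = 21.0000
seg 6 [299°–360°] cycloidal, h=-21: θ=326.6° here. β=27.6, B=61. -21·(0.4525 − sin(2π·0.4525)/(2π)) = -8.5181 → s = 12.4819
velocity in seg [299°–360°] (cycloidal), θ in radians: β = 27.6° = 0.4817 rad, B = 61° = 1.0647 rad; ds/dθ = (h/B)(1 − cos(2πβ/B)) = ((-21)/1.0647)(1 − cos(2π·0.4525)) = -38.576086 mm/rad

s = 12.4819, ds/dθ = -38.5761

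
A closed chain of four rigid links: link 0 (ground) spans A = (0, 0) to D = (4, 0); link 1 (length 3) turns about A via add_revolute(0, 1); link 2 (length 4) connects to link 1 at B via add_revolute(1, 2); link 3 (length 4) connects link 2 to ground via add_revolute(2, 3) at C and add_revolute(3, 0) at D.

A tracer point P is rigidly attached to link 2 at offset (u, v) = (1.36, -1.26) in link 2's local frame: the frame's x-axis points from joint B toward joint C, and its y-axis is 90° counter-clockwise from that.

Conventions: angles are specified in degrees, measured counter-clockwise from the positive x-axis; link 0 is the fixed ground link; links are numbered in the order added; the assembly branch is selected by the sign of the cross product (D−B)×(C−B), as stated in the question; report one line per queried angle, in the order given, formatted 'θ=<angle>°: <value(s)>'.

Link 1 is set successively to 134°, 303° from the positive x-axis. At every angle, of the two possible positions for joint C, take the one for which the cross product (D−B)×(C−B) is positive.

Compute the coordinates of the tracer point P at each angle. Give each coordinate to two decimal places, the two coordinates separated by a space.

A=(0,0), D=(4.00,0)
θ=134°: B = A + 3.00·(cos134°, sin134°) = (-2.0840, 2.1580)
θ=134°: |BD| = 6.4554
θ=134°: circle(B,4.00) ∩ circle(D,4.00): a=3.2277, h=2.3626
θ=134°:   candidates: C₊=(1.7478,3.3057) cross=15.252; C₋=(0.1682,-1.1477) cross=-15.252
θ=134°:   branch + wants cross > 0 → take C=(1.7478,3.3057) (cross=15.252)
θ=134°: ex = (C−B)/|BC| = (0.9580,0.2869); ey = (-0.2869,0.9580)
θ=134°: P = B + 1.36·ex + -1.26·ey = (-0.4196,1.3412)
θ=303°: B = A + 3.00·(cos303°, sin303°) = (1.6339, -2.5160)
θ=303°: |BD| = 3.4538
θ=303°: circle(B,4.00) ∩ circle(D,4.00): a=1.7269, h=3.6080
θ=303°:   candidates: C₊=(0.1886,1.2137) cross=12.461; C₋=(5.4453,-3.7297) cross=-12.461
θ=303°:   branch + wants cross > 0 → take C=(0.1886,1.2137) (cross=12.461)
θ=303°: ex = (C−B)/|BC| = (-0.3613,0.9324); ey = (-0.9324,-0.3613)
θ=303°: P = B + 1.36·ex + -1.26·ey = (2.3174,-0.7926)

θ=134°: -0.42 1.34
θ=303°: 2.32 -0.79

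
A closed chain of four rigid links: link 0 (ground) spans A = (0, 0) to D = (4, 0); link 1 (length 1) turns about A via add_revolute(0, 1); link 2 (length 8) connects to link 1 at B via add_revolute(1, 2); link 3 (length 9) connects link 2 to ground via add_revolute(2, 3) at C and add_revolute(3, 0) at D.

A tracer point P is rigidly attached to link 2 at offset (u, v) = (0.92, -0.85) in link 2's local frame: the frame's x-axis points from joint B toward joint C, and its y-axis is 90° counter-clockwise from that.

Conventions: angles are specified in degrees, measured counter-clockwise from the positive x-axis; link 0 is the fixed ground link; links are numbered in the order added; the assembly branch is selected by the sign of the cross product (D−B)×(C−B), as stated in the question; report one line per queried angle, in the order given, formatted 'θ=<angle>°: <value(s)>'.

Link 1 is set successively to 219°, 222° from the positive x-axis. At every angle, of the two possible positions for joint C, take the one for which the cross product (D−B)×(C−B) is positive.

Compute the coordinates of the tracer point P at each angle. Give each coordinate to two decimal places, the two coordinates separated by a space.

A=(0,0), D=(4.00,0)
θ=219°: B = A + 1.00·(cos219°, sin219°) = (-0.7771, -0.6293)
θ=219°: |BD| = 4.8184
θ=219°: circle(B,8.00) ∩ circle(D,9.00): a=0.6451, h=7.9739
θ=219°:   candidates: C₊=(-1.1790,7.3606) cross=38.422; C₋=(0.9039,-8.4507) cross=-38.422
θ=219°:   branch + wants cross > 0 → take C=(-1.1790,7.3606) (cross=38.422)
θ=219°: ex = (C−B)/|BC| = (-0.0502,0.9987); ey = (-0.9987,-0.0502)
θ=219°: P = B + 0.92·ex + -0.85·ey = (0.0256,0.3322)
θ=222°: B = A + 1.00·(cos222°, sin222°) = (-0.7431, -0.6691)
θ=222°: |BD| = 4.7901
θ=222°: circle(B,8.00) ∩ circle(D,9.00): a=0.6206, h=7.9759
θ=222°:   candidates: C₊=(-1.2428,7.3152) cross=38.205; C₋=(0.9855,-8.4801) cross=-38.205
θ=222°:   branch + wants cross > 0 → take C=(-1.2428,7.3152) (cross=38.205)
θ=222°: ex = (C−B)/|BC| = (-0.0625,0.9980); ey = (-0.9980,-0.0625)
θ=222°: P = B + 0.92·ex + -0.85·ey = (0.0477,0.3022)

θ=219°: 0.03 0.33
θ=222°: 0.05 0.30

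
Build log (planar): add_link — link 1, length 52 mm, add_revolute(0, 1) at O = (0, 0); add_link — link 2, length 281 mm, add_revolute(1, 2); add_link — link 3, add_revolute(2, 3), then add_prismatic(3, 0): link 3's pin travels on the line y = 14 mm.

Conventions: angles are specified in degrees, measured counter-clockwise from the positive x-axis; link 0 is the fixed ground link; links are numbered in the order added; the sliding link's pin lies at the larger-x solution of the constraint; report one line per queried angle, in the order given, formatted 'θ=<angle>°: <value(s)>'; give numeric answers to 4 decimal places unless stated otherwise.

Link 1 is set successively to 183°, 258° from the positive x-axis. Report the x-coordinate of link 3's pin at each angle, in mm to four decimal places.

geometry: r = 52 mm, L = 281 mm, e = 14 mm
θ=183°: crank pin P = (r cos θ, r sin θ) = (-51.928736, -2.721470)
θ=183°: h = r sin θ − e = -2.721470 − 14 = -16.721470
θ=183°: x = r cos θ + √(L² − h²) = -51.928736 + 280.502036 = 228.573301
θ=258°: crank pin P = (r cos θ, r sin θ) = (-10.811408, -50.863675)
θ=258°: h = r sin θ − e = -50.863675 − 14 = -64.863675
θ=258°: x = r cos θ + √(L² − h²) = -10.811408 + 273.411235 = 262.599827

θ=183°: 228.5733
θ=258°: 262.5998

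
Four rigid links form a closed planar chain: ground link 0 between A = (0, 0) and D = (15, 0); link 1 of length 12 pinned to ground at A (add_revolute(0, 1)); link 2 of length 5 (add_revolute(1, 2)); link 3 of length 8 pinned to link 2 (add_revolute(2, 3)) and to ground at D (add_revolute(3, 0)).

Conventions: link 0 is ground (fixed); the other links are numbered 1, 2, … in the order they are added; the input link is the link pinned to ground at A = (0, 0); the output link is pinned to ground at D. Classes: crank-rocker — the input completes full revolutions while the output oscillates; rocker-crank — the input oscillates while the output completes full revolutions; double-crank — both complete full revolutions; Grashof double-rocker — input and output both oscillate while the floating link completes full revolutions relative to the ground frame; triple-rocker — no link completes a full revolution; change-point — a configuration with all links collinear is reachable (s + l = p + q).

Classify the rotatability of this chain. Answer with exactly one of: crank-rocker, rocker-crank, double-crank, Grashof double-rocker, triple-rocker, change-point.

lengths: ground=15, input=12, coupler=5, output=8
sorted: s=5 (shortest), l=15 (longest), p+q=20
s + l = 20 vs p + q = 20
s + l = p + q → change-point (collinear configuration reachable)

change-point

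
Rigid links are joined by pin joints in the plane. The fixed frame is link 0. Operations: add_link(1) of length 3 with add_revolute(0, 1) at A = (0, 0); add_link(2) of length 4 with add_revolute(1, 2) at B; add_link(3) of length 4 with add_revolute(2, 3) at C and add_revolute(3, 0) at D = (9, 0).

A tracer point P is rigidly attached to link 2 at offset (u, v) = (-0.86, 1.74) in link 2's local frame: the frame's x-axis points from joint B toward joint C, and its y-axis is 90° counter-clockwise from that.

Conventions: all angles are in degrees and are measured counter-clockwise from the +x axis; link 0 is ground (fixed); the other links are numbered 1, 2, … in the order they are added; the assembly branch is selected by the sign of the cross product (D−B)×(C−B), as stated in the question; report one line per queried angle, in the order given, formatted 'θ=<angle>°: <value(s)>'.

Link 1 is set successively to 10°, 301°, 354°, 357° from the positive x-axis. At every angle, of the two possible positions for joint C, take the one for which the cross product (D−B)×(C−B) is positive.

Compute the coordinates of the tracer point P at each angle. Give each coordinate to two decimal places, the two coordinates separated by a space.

A=(0,0), D=(9.00,0)
θ=10°: B = A + 3.00·(cos10°, sin10°) = (2.9544, 0.5209)
θ=10°: |BD| = 6.0680
θ=10°: circle(B,4.00) ∩ circle(D,4.00): a=3.0340, h=2.6067
θ=10°:   candidates: C₊=(6.2010,2.8576) cross=15.817; C₋=(5.7534,-2.3366) cross=-15.817
θ=10°:   branch + wants cross > 0 → take C=(6.2010,2.8576) (cross=15.817)
θ=10°: ex = (C−B)/|BC| = (0.8116,0.5842); ey = (-0.5842,0.8116)
θ=10°: P = B + -0.86·ex + 1.74·ey = (1.2400,1.4308)
θ=301°: B = A + 3.00·(cos301°, sin301°) = (1.5451, -2.5715)
θ=301°: |BD| = 7.8859
θ=301°: circle(B,4.00) ∩ circle(D,4.00): a=3.9430, h=0.6731
θ=301°:   candidates: C₊=(5.0531,-0.6495) cross=5.308; C₋=(5.4920,-1.9220) cross=-5.308
θ=301°:   branch + wants cross > 0 → take C=(5.0531,-0.6495) (cross=5.308)
θ=301°: ex = (C−B)/|BC| = (0.8770,0.4805); ey = (-0.4805,0.8770)
θ=301°: P = B + -0.86·ex + 1.74·ey = (-0.0452,-1.4588)
θ=354°: B = A + 3.00·(cos354°, sin354°) = (2.9836, -0.3136)
θ=354°: |BD| = 6.0246
θ=354°: circle(B,4.00) ∩ circle(D,4.00): a=3.0123, h=2.6317
θ=354°:   candidates: C₊=(5.8548,2.4714) cross=15.855; C₋=(6.1288,-2.7850) cross=-15.855
θ=354°:   branch + wants cross > 0 → take C=(5.8548,2.4714) (cross=15.855)
θ=354°: ex = (C−B)/|BC| = (0.7178,0.6962); ey = (-0.6962,0.7178)
θ=354°: P = B + -0.86·ex + 1.74·ey = (1.1548,0.3366)
θ=357°: B = A + 3.00·(cos357°, sin357°) = (2.9959, -0.1570)
θ=357°: |BD| = 6.0062
θ=357°: circle(B,4.00) ∩ circle(D,4.00): a=3.0031, h=2.6423
θ=357°:   candidates: C₊=(5.9289,2.5628) cross=15.870; C₋=(6.0670,-2.7199) cross=-15.870
θ=357°:   branch + wants cross > 0 → take C=(5.9289,2.5628) (cross=15.870)
θ=357°: ex = (C−B)/|BC| = (0.7332,0.6800); ey = (-0.6800,0.7332)
θ=357°: P = B + -0.86·ex + 1.74·ey = (1.1822,0.5341)

θ=10°: 1.24 1.43
θ=301°: -0.05 -1.46
θ=354°: 1.15 0.34
θ=357°: 1.18 0.53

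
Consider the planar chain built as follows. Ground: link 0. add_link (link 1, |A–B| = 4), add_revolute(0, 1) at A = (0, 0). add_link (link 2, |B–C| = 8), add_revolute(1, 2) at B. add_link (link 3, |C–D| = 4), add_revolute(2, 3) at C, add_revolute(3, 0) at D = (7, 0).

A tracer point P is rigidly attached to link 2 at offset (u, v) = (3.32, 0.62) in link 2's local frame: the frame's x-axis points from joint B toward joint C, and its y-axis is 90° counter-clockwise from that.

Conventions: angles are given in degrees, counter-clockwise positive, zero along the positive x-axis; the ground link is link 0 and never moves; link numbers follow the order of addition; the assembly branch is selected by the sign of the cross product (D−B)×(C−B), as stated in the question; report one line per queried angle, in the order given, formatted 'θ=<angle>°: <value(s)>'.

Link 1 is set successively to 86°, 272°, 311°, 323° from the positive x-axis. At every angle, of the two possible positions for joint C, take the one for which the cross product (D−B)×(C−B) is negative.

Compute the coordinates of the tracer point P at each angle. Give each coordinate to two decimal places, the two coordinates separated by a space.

A=(0,0), D=(7.00,0)
θ=86°: B = A + 4.00·(cos86°, sin86°) = (0.2790, 3.9903)
θ=86°: |BD| = 7.8162
θ=86°: circle(B,8.00) ∩ circle(D,4.00): a=6.9787, h=3.9113
θ=86°:   candidates: C₊=(8.2765,3.7908) cross=30.572; C₋=(4.2830,-2.9356) cross=-30.572
θ=86°:   branch - wants cross < 0 → take C=(4.2830,-2.9356) (cross=-30.572)
θ=86°: ex = (C−B)/|BC| = (0.5005,-0.8657); ey = (0.8657,0.5005)
θ=86°: P = B + 3.32·ex + 0.62·ey = (2.4774,1.4263)
θ=272°: B = A + 4.00·(cos272°, sin272°) = (0.1396, -3.9976)
θ=272°: |BD| = 7.9401
θ=272°: circle(B,8.00) ∩ circle(D,4.00): a=6.9927, h=3.8862
θ=272°:   candidates: C₊=(4.2248,2.8807) cross=30.857; C₋=(8.1379,-3.8347) cross=-30.857
θ=272°:   branch - wants cross < 0 → take C=(8.1379,-3.8347) (cross=-30.857)
θ=272°: ex = (C−B)/|BC| = (0.9998,0.0204); ey = (-0.0204,0.9998)
θ=272°: P = B + 3.32·ex + 0.62·ey = (3.4463,-3.3101)
θ=311°: B = A + 4.00·(cos311°, sin311°) = (2.6242, -3.0188)
θ=311°: |BD| = 5.3161
θ=311°: circle(B,8.00) ∩ circle(D,4.00): a=7.1726, h=3.5430
θ=311°:   candidates: C₊=(6.5162,3.9706) cross=18.835; C₋=(10.5402,-1.8621) cross=-18.835
θ=311°:   branch - wants cross < 0 → take C=(10.5402,-1.8621) (cross=-18.835)
θ=311°: ex = (C−B)/|BC| = (0.9895,0.1446); ey = (-0.1446,0.9895)
θ=311°: P = B + 3.32·ex + 0.62·ey = (5.8197,-1.9253)
θ=323°: B = A + 4.00·(cos323°, sin323°) = (3.1945, -2.4073)
θ=323°: |BD| = 4.5029
θ=323°: circle(B,8.00) ∩ circle(D,4.00): a=7.5813, h=2.5541
θ=323°:   candidates: C₊=(8.2361,3.8042) cross=11.501; C₋=(10.9670,-0.5128) cross=-11.501
θ=323°:   branch - wants cross < 0 → take C=(10.9670,-0.5128) (cross=-11.501)
θ=323°: ex = (C−B)/|BC| = (0.9716,0.2368); ey = (-0.2368,0.9716)
θ=323°: P = B + 3.32·ex + 0.62·ey = (6.2733,-1.0187)

θ=86°: 2.48 1.43
θ=272°: 3.45 -3.31
θ=311°: 5.82 -1.93
θ=323°: 6.27 -1.02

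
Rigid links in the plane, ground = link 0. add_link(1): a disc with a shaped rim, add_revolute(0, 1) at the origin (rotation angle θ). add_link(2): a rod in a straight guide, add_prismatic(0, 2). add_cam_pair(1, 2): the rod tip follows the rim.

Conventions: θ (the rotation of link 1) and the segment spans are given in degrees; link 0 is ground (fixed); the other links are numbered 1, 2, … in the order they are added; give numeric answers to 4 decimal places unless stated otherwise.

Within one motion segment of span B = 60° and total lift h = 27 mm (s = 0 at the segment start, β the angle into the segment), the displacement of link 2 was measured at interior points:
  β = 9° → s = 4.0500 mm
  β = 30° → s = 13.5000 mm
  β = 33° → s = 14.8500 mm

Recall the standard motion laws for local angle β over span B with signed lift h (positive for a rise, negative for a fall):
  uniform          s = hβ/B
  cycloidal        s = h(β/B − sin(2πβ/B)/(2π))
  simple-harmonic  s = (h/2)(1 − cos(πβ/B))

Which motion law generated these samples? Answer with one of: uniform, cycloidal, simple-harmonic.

candidates at β/B = r: uniform s = h·r (linear in β); cycloidal s = h·(r − sin(2πr)/(2π)); simple-harmonic s = (h/2)(1 − cos(πr))
β=9°: printed 4.0500 | uniform 4.0500, cycloidal 0.5735, simple-harmonic 1.4714
β=30°: printed 13.5000 | uniform 13.5000, cycloidal 13.5000, simple-harmonic 13.5000
β=33°: printed 14.8500 | uniform 14.8500, cycloidal 16.1779, simple-harmonic 15.6119
only one law matches every sample → uniform

uniform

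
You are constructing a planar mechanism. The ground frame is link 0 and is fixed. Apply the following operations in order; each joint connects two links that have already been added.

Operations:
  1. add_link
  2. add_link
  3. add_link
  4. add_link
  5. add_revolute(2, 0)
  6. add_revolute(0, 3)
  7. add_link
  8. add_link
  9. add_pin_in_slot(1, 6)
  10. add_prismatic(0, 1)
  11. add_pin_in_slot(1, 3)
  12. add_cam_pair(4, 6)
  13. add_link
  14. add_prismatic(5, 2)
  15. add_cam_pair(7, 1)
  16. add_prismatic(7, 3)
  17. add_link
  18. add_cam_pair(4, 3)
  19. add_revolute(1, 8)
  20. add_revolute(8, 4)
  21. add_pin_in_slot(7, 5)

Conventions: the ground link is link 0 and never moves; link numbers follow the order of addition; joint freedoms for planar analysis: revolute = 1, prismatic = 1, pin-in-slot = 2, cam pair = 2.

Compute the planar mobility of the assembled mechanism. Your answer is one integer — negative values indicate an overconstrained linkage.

L=1 J1=0 J2=0
add link → L=2 J1=0 J2=0
add link → L=3 J1=0 J2=0
add link → L=4 J1=0 J2=0
add link → L=5 J1=0 J2=0
R@2,0 dof=1 J1 → L=5 J1=1 J2=0
R@0,3 dof=1 J1 → L=5 J1=2 J2=0
add link → L=6 J1=2 J2=0
add link → L=7 J1=2 J2=0
PS@1,6 dof=2 J2 → L=7 J1=2 J2=1
P@0,1 dof=1 J1 → L=7 J1=3 J2=1
PS@1,3 dof=2 J2 → L=7 J1=3 J2=2
C@4,6 dof=2 J2 → L=7 J1=3 J2=3
add link → L=8 J1=3 J2=3
P@5,2 dof=1 J1 → L=8 J1=4 J2=3
C@7,1 dof=2 J2 → L=8 J1=4 J2=4
P@7,3 dof=1 J1 → L=8 J1=5 J2=4
add link → L=9 J1=5 J2=4
C@4,3 dof=2 J2 → L=9 J1=5 J2=5
R@1,8 dof=1 J1 → L=9 J1=6 J2=5
R@8,4 dof=1 J1 → L=9 J1=7 J2=5
PS@7,5 dof=2 J2 → L=9 J1=7 J2=6
M=3(L−1)−2J1−J2=3·8−2·7−6=4

M = 4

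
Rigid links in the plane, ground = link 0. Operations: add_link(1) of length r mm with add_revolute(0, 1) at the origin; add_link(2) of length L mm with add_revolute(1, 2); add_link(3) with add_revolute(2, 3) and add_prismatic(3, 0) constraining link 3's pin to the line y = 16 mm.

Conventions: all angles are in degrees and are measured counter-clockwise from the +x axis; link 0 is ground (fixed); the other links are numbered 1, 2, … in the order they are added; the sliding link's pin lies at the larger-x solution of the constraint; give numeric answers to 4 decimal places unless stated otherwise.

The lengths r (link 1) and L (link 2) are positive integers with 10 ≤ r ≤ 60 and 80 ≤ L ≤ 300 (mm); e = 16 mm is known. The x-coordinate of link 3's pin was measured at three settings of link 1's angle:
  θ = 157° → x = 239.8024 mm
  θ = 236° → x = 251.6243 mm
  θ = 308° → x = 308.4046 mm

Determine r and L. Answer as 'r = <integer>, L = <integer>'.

constraint per measurement: (x − r cos θ)² + (r sin θ − e)² = L²
subtracting the θ₁ and θ₂ equations cancels the r² and L² terms:
r = (x₁² − x₂²) / (2[(x₁cos θ₁ + e sin θ₁) − (x₂cos θ₂ + e sin θ₂)]) = 48.0001 → r = 48
L² = (x₁ − r cos θ₁)² + (r sin θ₁ − e)² = 80655.9982 → L = 284.0000 → L = 284
check at θ₃=308°: x = 308.4046 (printed 308.4046) ✓

r = 48, L = 284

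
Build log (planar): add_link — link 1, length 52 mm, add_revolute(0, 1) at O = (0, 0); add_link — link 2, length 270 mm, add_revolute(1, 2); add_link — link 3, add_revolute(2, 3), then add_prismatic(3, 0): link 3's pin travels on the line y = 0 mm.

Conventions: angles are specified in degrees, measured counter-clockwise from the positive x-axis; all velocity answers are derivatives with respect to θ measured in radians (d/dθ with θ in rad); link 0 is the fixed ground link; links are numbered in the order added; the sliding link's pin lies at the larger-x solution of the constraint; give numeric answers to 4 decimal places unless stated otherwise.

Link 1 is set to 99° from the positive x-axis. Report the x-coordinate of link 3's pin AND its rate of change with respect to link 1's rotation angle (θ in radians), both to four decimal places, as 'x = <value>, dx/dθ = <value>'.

geometry: r = 52 mm, L = 270 mm, e = 0 mm
crank pin P = (r cos θ, r sin θ) = (-8.134592, 51.359794)
h = r sin θ − e = 51.359794 − 0 = 51.359794
x = r cos θ + √(L² − h²) = -8.134592 + 265.070126 = 256.935534
dx/dθ = −r sin θ − h·r cos θ/√(L² − h²) (θ in radians; h = 51.359794) = -49.783641

x = 256.9355, dx/dθ = -49.7836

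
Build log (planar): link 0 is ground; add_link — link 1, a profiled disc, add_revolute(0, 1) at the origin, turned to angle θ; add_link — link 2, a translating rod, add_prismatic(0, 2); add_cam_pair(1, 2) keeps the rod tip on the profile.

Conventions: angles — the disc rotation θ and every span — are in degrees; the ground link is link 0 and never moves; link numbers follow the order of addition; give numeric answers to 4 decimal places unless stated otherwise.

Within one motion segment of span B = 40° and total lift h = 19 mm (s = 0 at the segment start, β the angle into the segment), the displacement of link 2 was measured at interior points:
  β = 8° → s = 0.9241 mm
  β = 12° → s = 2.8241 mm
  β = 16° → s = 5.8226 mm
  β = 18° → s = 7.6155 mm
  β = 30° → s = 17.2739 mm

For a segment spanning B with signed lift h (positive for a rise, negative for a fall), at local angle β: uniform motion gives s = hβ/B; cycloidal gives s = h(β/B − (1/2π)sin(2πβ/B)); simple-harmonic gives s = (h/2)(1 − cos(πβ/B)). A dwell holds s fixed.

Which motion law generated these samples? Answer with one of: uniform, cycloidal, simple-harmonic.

candidates at β/B = r: uniform s = h·r (linear in β); cycloidal s = h·(r − sin(2πr)/(2π)); simple-harmonic s = (h/2)(1 − cos(πr))
β=8°: printed 0.9241 | uniform 3.8000, cycloidal 0.9241, simple-harmonic 1.8143
β=12°: printed 2.8241 | uniform 5.7000, cycloidal 2.8241, simple-harmonic 3.9160
β=16°: printed 5.8226 | uniform 7.6000, cycloidal 5.8226, simple-harmonic 6.5643
β=18°: printed 7.6155 | uniform 8.5500, cycloidal 7.6155, simple-harmonic 8.0139
β=30°: printed 17.2739 | uniform 14.2500, cycloidal 17.2739, simple-harmonic 16.2175
only one law matches every sample → cycloidal

cycloidal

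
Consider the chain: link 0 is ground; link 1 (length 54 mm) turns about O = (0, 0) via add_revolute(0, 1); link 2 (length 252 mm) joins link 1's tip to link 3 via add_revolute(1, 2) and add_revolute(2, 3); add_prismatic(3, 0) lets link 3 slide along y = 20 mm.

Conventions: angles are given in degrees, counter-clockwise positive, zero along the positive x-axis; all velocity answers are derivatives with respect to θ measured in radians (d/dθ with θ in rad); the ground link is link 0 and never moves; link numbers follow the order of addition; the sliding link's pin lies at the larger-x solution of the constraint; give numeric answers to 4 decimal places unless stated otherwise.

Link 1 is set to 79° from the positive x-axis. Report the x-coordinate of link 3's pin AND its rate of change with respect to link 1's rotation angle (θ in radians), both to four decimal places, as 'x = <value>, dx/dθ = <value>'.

geometry: r = 54 mm, L = 252 mm, e = 20 mm
crank pin P = (r cos θ, r sin θ) = (10.303686, 53.007868)
h = r sin θ − e = 53.007868 − 20 = 33.007868
x = r cos θ + √(L² − h²) = 10.303686 + 249.828903 = 260.132589
dx/dθ = −r sin θ − h·r cos θ/√(L² − h²) (θ in radians; h = 33.007868) = -54.369210

x = 260.1326, dx/dθ = -54.3692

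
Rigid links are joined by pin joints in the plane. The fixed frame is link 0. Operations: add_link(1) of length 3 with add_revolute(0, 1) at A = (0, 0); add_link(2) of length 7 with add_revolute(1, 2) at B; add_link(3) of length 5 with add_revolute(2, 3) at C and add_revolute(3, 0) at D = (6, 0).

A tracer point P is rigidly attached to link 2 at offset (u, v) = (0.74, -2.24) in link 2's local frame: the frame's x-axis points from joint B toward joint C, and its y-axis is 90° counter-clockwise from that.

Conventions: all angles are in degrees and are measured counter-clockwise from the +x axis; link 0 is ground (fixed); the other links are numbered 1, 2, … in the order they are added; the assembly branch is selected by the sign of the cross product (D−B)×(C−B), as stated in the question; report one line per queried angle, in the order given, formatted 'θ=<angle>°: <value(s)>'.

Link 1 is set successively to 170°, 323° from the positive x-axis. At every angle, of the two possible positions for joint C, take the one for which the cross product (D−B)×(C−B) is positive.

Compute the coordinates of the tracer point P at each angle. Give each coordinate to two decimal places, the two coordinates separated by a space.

A=(0,0), D=(6.00,0)
θ=170°: B = A + 3.00·(cos170°, sin170°) = (-2.9544, 0.5209)
θ=170°: |BD| = 8.9696
θ=170°: circle(B,7.00) ∩ circle(D,5.00): a=5.8226, h=3.8855
θ=170°:   candidates: C₊=(3.0841,4.0617) cross=34.851; C₋=(2.6327,-3.6961) cross=-34.851
θ=170°:   branch + wants cross > 0 → take C=(3.0841,4.0617) (cross=34.851)
θ=170°: ex = (C−B)/|BC| = (0.8626,0.5058); ey = (-0.5058,0.8626)
θ=170°: P = B + 0.74·ex + -2.24·ey = (-1.1830,-1.0371)
θ=323°: B = A + 3.00·(cos323°, sin323°) = (2.3959, -1.8054)
θ=323°: |BD| = 4.0310
θ=323°: circle(B,7.00) ∩ circle(D,5.00): a=4.9924, h=4.9067
θ=323°:   candidates: C₊=(4.6619,4.8176) cross=19.779; C₋=(9.0572,-3.9564) cross=-19.779
θ=323°:   branch + wants cross > 0 → take C=(4.6619,4.8176) (cross=19.779)
θ=323°: ex = (C−B)/|BC| = (0.3237,0.9462); ey = (-0.9462,0.3237)
θ=323°: P = B + 0.74·ex + -2.24·ey = (4.7548,-1.8304)

θ=170°: -1.18 -1.04
θ=323°: 4.75 -1.83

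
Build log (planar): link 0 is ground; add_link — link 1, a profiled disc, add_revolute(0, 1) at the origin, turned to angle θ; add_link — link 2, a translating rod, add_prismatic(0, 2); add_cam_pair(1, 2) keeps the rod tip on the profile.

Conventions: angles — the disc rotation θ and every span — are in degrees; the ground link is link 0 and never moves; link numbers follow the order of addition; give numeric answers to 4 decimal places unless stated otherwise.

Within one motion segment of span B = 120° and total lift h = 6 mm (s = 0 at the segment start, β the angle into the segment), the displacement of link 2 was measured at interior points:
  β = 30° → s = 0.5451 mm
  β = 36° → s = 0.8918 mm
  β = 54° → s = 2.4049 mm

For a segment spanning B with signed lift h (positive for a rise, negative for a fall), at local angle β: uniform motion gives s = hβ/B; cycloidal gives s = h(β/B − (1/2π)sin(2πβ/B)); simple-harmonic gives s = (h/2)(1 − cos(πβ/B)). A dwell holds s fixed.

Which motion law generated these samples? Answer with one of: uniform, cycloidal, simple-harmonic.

candidates at β/B = r: uniform s = h·r (linear in β); cycloidal s = h·(r − sin(2πr)/(2π)); simple-harmonic s = (h/2)(1 − cos(πr))
β=30°: printed 0.5451 | uniform 1.5000, cycloidal 0.5451, simple-harmonic 0.8787
β=36°: printed 0.8918 | uniform 1.8000, cycloidal 0.8918, simple-harmonic 1.2366
β=54°: printed 2.4049 | uniform 2.7000, cycloidal 2.4049, simple-harmonic 2.5307
only one law matches every sample → cycloidal

cycloidal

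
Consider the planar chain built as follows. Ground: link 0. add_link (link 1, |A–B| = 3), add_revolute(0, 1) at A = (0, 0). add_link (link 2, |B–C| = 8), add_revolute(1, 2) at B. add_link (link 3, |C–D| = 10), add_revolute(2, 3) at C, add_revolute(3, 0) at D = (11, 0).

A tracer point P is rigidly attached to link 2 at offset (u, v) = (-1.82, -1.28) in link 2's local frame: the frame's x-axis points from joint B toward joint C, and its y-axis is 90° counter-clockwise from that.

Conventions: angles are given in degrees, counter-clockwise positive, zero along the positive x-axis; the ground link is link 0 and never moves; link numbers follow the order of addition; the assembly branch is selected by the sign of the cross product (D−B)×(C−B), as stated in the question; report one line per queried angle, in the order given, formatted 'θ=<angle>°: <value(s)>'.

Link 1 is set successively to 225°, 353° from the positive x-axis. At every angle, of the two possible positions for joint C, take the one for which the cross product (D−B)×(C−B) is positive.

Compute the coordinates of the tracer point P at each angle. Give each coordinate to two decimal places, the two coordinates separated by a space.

A=(0,0), D=(11.00,0)
θ=225°: B = A + 3.00·(cos225°, sin225°) = (-2.1213, -2.1213)
θ=225°: |BD| = 13.2917
θ=225°: circle(B,8.00) ∩ circle(D,10.00): a=5.2916, h=5.9999
θ=225°:   candidates: C₊=(2.1449,4.6462) cross=79.749; C₋=(4.0600,-7.1998) cross=-79.749
θ=225°:   branch + wants cross > 0 → take C=(2.1449,4.6462) (cross=79.749)
θ=225°: ex = (C−B)/|BC| = (0.5333,0.8459); ey = (-0.8459,0.5333)
θ=225°: P = B + -1.82·ex + -1.28·ey = (-2.0091,-4.3435)
θ=353°: B = A + 3.00·(cos353°, sin353°) = (2.9776, -0.3656)
θ=353°: |BD| = 8.0307
θ=353°: circle(B,8.00) ∩ circle(D,10.00): a=1.7739, h=7.8008
θ=353°:   candidates: C₊=(4.3946,7.5079) cross=62.646; C₋=(5.1049,-8.0776) cross=-62.646
θ=353°:   branch + wants cross > 0 → take C=(4.3946,7.5079) (cross=62.646)
θ=353°: ex = (C−B)/|BC| = (0.1771,0.9842); ey = (-0.9842,0.1771)
θ=353°: P = B + -1.82·ex + -1.28·ey = (3.9150,-2.3835)

θ=225°: -2.01 -4.34
θ=353°: 3.92 -2.38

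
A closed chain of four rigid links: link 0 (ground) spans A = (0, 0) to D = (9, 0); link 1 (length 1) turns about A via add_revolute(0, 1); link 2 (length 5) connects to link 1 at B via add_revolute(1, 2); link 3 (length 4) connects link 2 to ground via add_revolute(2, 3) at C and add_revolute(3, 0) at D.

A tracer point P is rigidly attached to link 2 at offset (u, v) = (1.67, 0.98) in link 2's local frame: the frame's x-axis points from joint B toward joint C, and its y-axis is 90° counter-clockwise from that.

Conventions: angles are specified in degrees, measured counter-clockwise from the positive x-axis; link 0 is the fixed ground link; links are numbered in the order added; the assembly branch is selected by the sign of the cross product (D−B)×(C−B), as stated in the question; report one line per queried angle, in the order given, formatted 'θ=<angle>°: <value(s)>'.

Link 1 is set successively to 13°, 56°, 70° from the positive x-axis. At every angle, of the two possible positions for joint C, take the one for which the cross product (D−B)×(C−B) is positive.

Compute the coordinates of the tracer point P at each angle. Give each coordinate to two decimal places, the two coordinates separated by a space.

A=(0,0), D=(9.00,0)
θ=13°: B = A + 1.00·(cos13°, sin13°) = (0.9744, 0.2250)
θ=13°: |BD| = 8.0288
θ=13°: circle(B,5.00) ∩ circle(D,4.00): a=4.5749, h=2.0176
θ=13°:   candidates: C₊=(5.6040,2.1135) cross=16.198; C₋=(5.4909,-1.9200) cross=-16.198
θ=13°:   branch + wants cross > 0 → take C=(5.6040,2.1135) (cross=16.198)
θ=13°: ex = (C−B)/|BC| = (0.9259,0.3777); ey = (-0.3777,0.9259)
θ=13°: P = B + 1.67·ex + 0.98·ey = (2.1505,1.7631)
θ=56°: B = A + 1.00·(cos56°, sin56°) = (0.5592, 0.8290)
θ=56°: |BD| = 8.4814
θ=56°: circle(B,5.00) ∩ circle(D,4.00): a=4.7713, h=1.4949
θ=56°:   candidates: C₊=(5.4538,1.8504) cross=12.679; C₋=(5.1615,-1.1251) cross=-12.679
θ=56°:   branch + wants cross > 0 → take C=(5.4538,1.8504) (cross=12.679)
θ=56°: ex = (C−B)/|BC| = (0.9789,0.2043); ey = (-0.2043,0.9789)
θ=56°: P = B + 1.67·ex + 0.98·ey = (1.9938,2.1295)
θ=70°: B = A + 1.00·(cos70°, sin70°) = (0.3420, 0.9397)
θ=70°: |BD| = 8.7088
θ=70°: circle(B,5.00) ∩ circle(D,4.00): a=4.8711, h=1.1279
θ=70°:   candidates: C₊=(5.3064,1.5354) cross=9.822; C₋=(5.0630,-0.7072) cross=-9.822
θ=70°:   branch + wants cross > 0 → take C=(5.3064,1.5354) (cross=9.822)
θ=70°: ex = (C−B)/|BC| = (0.9929,0.1191); ey = (-0.1191,0.9929)
θ=70°: P = B + 1.67·ex + 0.98·ey = (1.8834,2.1117)

θ=13°: 2.15 1.76
θ=56°: 1.99 2.13
θ=70°: 1.88 2.11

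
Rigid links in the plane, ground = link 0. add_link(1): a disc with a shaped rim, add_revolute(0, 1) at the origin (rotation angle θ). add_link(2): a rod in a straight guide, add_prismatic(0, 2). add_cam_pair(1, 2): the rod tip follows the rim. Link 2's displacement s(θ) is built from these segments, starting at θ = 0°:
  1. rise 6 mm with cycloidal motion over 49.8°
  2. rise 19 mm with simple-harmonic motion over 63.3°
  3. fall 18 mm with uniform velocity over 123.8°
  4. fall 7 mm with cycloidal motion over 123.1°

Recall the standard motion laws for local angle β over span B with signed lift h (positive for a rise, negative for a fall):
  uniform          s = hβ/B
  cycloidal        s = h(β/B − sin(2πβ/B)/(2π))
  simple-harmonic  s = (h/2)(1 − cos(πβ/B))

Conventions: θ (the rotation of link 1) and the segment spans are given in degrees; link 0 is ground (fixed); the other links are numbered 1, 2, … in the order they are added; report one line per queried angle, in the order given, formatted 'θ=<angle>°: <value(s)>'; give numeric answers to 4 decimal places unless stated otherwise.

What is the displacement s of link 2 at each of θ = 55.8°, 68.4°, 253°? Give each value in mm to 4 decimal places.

segment 1 (0° to 49.8°, cycloidal, h = 6) is passed completely: s = 0.0000 + (6) = 6.0000
θ = 55.8° falls in segment 2 (49.8° to 113.1°, simple-harmonic, h = 19): β = 55.8 − 49.8 = 6°, B = 63.3°; Δs = 19/2·(1 − cos(π·0.0948)) = 0.4181; s = 6.0000 + 0.4181 = 6.4181
θ = 68.4° falls in segment 2 (49.8° to 113.1°, simple-harmonic, h = 19): β = 68.4 − 49.8 = 18.6°, B = 63.3°; Δs = 19/2·(1 − cos(π·0.2938)) = 3.7683; s = 6.0000 + 3.7683 = 9.7683
segment 2 (49.8° to 113.1°, simple-harmonic, h = 19) is passed completely: s = 6.0000 + (19) = 25.0000
segment 3 (113.1° to 236.9°, uniform, h = -18) is passed completely: s = 25.0000 + (-18) = 7.0000
θ = 253° falls in segment 4 (236.9° to 360°, cycloidal, h = -7): β = 253 − 236.9 = 16.1°, B = 123.1°; Δs = -7·(0.1308 − sin(2π·0.1308)/(2π)) = -0.0996; s = 7.0000 − 0.0996 = 6.9004

θ=55.8°: 6.4181
θ=68.4°: 9.7683
θ=253°: 6.9004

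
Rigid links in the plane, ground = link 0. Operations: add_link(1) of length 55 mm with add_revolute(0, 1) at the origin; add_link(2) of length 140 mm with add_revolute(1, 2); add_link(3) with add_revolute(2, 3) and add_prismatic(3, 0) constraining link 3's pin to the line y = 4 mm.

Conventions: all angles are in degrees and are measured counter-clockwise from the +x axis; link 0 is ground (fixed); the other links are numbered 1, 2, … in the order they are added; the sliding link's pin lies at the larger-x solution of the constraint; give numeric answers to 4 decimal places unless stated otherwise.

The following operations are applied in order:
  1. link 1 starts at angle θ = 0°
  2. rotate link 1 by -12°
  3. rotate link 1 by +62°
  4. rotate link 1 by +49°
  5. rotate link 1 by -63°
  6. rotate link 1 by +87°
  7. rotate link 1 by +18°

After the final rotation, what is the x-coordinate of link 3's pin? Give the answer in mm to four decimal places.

geometry: r = 55 mm, L = 140 mm, e = 4 mm; θ starts at 0°
rotate link 1 by -12°: θ ← 0° -12° = -12°
rotate link 1 by +62°: θ ← -12° +62° = 50°
rotate link 1 by +49°: θ ← 50° +49° = 99°
rotate link 1 by -63°: θ ← 99° -63° = 36°
rotate link 1 by +87°: θ ← 36° +87° = 123°
rotate link 1 by +18°: θ ← 123° +18° = 141°
crank pin P = (r cos θ, r sin θ) = (-42.743028, 34.612622)
h = r sin θ − e = 34.612622 − 4 = 30.612622
x = r cos θ + √(L² − h²) = -42.743028 + 136.612106 = 93.869078

93.8691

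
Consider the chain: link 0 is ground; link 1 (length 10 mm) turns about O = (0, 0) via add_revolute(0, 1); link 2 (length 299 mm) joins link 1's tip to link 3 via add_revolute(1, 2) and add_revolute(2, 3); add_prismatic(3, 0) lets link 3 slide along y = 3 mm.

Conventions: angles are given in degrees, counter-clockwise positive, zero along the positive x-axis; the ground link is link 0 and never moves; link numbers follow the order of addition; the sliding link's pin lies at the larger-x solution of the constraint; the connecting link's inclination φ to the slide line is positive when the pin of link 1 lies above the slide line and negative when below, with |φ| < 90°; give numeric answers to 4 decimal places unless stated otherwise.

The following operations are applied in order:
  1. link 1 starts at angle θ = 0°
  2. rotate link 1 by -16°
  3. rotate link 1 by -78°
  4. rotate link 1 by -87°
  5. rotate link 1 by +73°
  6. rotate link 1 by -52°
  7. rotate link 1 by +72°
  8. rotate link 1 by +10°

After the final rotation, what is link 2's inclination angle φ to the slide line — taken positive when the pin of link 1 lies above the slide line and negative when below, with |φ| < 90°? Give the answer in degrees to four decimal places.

geometry: r = 10 mm, L = 299 mm, e = 3 mm; θ starts at 0°
rotate link 1 by -16°: θ ← 0° -16° = -16°
rotate link 1 by -78°: θ ← -16° -78° = -94°
rotate link 1 by -87°: θ ← -94° -87° = -181°
rotate link 1 by +73°: θ ← -181° +73° = -108°
rotate link 1 by -52°: θ ← -108° -52° = -160°
rotate link 1 by +72°: θ ← -160° +72° = -88°
rotate link 1 by +10°: θ ← -88° +10° = -78°
h = r sin θ − e = -9.781476 − 3 = -12.781476
sin φ = h / L = -12.781476 / 299 = -0.04274741
φ = arcsin(-0.04274741) = -2.449993°

-2.4500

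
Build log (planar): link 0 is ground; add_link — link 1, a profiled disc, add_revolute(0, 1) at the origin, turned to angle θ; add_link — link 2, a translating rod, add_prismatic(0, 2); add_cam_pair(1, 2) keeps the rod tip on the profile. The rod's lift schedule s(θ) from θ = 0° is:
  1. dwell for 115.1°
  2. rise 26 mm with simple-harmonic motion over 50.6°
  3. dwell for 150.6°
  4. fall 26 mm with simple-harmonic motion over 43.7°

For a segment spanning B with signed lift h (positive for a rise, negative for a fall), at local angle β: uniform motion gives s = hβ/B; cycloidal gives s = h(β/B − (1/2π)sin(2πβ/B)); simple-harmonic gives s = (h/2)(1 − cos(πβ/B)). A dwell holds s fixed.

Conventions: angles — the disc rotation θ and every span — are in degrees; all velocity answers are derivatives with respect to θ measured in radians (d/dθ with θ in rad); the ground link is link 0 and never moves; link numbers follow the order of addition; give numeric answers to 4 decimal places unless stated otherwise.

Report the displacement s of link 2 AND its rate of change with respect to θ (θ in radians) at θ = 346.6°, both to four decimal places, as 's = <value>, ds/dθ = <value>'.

seg 1 [0°–115.1°] dwell: s stays 0.0000
seg 2 [115.1°–165.7°] simple-harmonic, h=26: full span → s += 26 → s = 26.0000
seg 3 [165.7°–316.3°] dwell: s stays 26.0000
seg 4 [316.3°–360°] simple-harmonic, h=-26: θ=346.6° here. β=30.3, B=43.7. -26/2·(1 − cos(π·0.6934)) = -20.4203 → s = 5.5797
velocity in seg [316.3°–360°] (simple-harmonic), θ in radians: β = 30.3° = 0.5288 rad, B = 43.7° = 0.7627 rad; ds/dθ = (πh/(2B)) sin(πβ/B) = (π·(-26)/(2·0.7627)) sin(π·0.6934) = -43.967074 mm/rad

s = 5.5797, ds/dθ = -43.9671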